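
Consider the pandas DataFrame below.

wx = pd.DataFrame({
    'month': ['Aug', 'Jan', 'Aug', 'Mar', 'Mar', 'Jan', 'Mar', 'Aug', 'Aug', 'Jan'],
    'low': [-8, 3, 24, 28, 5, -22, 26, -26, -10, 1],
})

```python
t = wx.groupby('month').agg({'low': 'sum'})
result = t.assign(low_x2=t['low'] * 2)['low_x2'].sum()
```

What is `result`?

42

group by month, sum of low:
       low
month     
Aug    -20
Jan    -18
Mar     59
add column low_x2 = t['low'] * 2:
       low  low_x2
month             
Aug    -20     -40
Jan    -18     -36
Mar     59     118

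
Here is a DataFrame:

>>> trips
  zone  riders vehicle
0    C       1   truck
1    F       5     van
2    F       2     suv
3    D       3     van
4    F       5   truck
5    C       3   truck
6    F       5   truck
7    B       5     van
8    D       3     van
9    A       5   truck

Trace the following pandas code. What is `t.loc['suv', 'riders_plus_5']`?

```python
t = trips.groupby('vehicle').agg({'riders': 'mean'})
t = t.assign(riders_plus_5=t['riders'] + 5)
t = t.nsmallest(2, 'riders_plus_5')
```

group by vehicle, mean of riders:
         riders
vehicle        
suv         2.0
truck       3.8
van         4.0
add column riders_plus_5 = t['riders'] + 5:
         riders  riders_plus_5
vehicle                       
suv         2.0            7.0
truck       3.8            8.8
van         4.0            9.0
take 2 rows with smallest riders_plus_5:
         riders  riders_plus_5
vehicle                       
suv         2.0            7.0
truck       3.8            8.8
Taking the value at row 'suv', column 'riders_plus_5' gives 7.0.

7.0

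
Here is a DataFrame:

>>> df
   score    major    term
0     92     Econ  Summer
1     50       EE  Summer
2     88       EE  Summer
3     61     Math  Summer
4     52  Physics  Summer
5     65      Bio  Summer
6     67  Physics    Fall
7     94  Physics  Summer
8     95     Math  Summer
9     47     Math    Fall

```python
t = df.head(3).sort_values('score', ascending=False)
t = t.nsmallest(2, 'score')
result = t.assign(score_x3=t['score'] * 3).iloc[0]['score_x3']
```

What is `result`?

150

take first 3 rows:
   score major    term
0     92  Econ  Summer
1     50    EE  Summer
2     88    EE  Summer
sort by score descending:
   score major    term
0     92  Econ  Summer
2     88    EE  Summer
1     50    EE  Summer
take 2 rows with smallest score:
   score major    term
1     50    EE  Summer
2     88    EE  Summer
add column score_x3 = t['score'] * 3:
   score major    term  score_x3
1     50    EE  Summer       150
2     88    EE  Summer       264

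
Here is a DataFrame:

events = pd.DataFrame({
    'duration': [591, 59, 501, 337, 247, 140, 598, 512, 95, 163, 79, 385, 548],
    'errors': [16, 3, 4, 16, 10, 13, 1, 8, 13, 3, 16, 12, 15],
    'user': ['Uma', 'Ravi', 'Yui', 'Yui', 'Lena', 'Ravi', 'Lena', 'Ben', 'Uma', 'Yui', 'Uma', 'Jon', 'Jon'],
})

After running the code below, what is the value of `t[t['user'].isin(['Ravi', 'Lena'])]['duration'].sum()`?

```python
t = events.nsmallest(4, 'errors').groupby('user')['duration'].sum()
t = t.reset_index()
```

657

take 4 rows with smallest errors:
   duration  errors  user
6       598       1  Lena
1        59       3  Ravi
9       163       3   Yui
2       501       4   Yui
group by user, sum of duration:
user
Lena    598
Ravi     59
Yui     664
Name: duration, dtype: int64
reset_index():
   user  duration
0  Lena       598
1  Ravi        59
2   Yui       664
filter rows where user in ['Ravi', 'Lena']:
   user  duration
0  Lena       598
1  Ravi        59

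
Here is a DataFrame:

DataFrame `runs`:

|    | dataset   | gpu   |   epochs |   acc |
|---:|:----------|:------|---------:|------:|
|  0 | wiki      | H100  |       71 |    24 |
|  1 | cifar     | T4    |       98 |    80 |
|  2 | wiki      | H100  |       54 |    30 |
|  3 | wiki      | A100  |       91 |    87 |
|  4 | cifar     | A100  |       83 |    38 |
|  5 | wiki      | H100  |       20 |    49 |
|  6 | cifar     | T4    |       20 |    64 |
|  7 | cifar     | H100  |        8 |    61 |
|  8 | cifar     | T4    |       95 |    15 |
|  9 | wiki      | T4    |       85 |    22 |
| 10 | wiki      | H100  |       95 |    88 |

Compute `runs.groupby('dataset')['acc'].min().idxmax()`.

wiki

group by dataset, min of acc:
dataset
cifar    15
wiki     22
Name: acc, dtype: int64
The label with the largest value is wiki.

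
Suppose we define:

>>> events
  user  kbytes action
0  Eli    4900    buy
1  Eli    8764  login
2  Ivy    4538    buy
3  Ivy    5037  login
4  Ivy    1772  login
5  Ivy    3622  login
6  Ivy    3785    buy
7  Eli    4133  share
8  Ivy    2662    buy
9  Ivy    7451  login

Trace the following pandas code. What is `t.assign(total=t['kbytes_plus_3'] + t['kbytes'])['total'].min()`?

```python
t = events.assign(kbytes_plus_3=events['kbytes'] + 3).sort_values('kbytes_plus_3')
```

3547

add column kbytes_plus_3 = events['kbytes'] + 3:
  user  kbytes action  kbytes_plus_3
0  Eli    4900    buy           4903
1  Eli    8764  login           8767
2  Ivy    4538    buy           4541
3  Ivy    5037  login           5040
4  Ivy    1772  login           1775
5  Ivy    3622  login           3625
6  Ivy    3785    buy           3788
7  Eli    4133  share           4136
8  Ivy    2662    buy           2665
9  Ivy    7451  login           7454
sort by kbytes_plus_3:
  user  kbytes action  kbytes_plus_3
4  Ivy    1772  login           1775
8  Ivy    2662    buy           2665
5  Ivy    3622  login           3625
6  Ivy    3785    buy           3788
7  Eli    4133  share           4136
2  Ivy    4538    buy           4541
0  Eli    4900    buy           4903
3  Ivy    5037  login           5040
9  Ivy    7451  login           7454
1  Eli    8764  login           8767
add column total = t['kbytes_plus_3'] + t['kbytes']:
  user  kbytes action  kbytes_plus_3  total
4  Ivy    1772  login           1775   3547
8  Ivy    2662    buy           2665   5327
5  Ivy    3622  login           3625   7247
6  Ivy    3785    buy           3788   7573
7  Eli    4133  share           4136   8269
2  Ivy    4538    buy           4541   9079
0  Eli    4900    buy           4903   9803
3  Ivy    5037  login           5040  10077
9  Ivy    7451  login           7454  14905
1  Eli    8764  login           8767  17531
Then the min of column 'total': 3547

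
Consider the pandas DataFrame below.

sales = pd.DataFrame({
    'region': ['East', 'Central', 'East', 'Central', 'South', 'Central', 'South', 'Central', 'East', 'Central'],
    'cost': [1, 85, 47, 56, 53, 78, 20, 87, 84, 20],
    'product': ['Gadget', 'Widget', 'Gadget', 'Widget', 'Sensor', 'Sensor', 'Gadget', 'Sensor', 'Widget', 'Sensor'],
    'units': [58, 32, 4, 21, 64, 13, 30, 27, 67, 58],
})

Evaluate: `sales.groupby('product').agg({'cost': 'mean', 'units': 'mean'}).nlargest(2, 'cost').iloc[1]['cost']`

59.5

group by product: mean(cost), mean(units):
              cost      units
product                      
Gadget   22.666667  30.666667
Sensor   59.500000  40.500000
Widget   75.000000  40.000000
take 2 rows with largest cost:
         cost  units
product             
Widget   75.0   40.0
Sensor   59.5   40.5
Taking the value at position 1, column 'cost' gives 59.5.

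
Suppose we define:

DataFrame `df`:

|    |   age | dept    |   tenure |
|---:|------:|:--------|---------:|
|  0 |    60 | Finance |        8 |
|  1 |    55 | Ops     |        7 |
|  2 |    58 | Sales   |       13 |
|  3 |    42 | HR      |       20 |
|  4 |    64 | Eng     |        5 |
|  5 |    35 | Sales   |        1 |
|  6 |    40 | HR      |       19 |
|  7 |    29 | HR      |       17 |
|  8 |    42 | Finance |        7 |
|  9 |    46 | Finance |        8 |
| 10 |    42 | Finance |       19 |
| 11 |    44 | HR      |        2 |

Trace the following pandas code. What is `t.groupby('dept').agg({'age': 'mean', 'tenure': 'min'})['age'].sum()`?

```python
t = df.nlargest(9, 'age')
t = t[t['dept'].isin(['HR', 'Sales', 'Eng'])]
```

165.0

take 9 rows with largest age:
    age     dept  tenure
4    64      Eng       5
0    60  Finance       8
2    58    Sales      13
1    55      Ops       7
9    46  Finance       8
11   44       HR       2
3    42       HR      20
8    42  Finance       7
10   42  Finance      19
filter rows where dept in ['HR', 'Sales', 'Eng']:
    age   dept  tenure
4    64    Eng       5
2    58  Sales      13
11   44     HR       2
3    42     HR      20
group by dept: mean(age), min(tenure):
        age  tenure
dept               
Eng    64.0       5
HR     43.0       2
Sales  58.0      13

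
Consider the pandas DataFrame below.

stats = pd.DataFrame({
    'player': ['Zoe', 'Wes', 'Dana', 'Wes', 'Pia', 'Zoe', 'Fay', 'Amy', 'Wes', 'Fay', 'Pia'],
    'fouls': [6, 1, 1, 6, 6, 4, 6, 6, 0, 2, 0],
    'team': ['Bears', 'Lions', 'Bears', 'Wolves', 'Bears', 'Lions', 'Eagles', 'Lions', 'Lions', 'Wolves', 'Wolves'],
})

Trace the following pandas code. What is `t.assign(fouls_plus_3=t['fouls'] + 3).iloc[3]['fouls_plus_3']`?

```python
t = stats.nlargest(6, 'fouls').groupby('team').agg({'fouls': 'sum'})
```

take 6 rows with largest fouls:
  player  fouls    team
0    Zoe      6   Bears
3    Wes      6  Wolves
4    Pia      6   Bears
6    Fay      6  Eagles
7    Amy      6   Lions
5    Zoe      4   Lions
group by team, sum of fouls:
        fouls
team         
Bears      12
Eagles      6
Lions      10
Wolves      6
add column fouls_plus_3 = t['fouls'] + 3:
        fouls  fouls_plus_3
team                       
Bears      12            15
Eagles      6             9
Lions      10            13
Wolves      6             9

9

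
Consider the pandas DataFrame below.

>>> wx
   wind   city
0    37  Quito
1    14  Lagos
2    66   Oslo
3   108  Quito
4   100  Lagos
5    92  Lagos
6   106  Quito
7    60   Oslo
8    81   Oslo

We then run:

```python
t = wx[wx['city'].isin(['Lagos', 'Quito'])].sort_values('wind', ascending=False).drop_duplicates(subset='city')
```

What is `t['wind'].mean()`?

104.0

filter rows where city in ['Lagos', 'Quito']:
   wind   city
0    37  Quito
1    14  Lagos
3   108  Quito
4   100  Lagos
5    92  Lagos
6   106  Quito
sort by wind descending:
   wind   city
3   108  Quito
6   106  Quito
4   100  Lagos
5    92  Lagos
0    37  Quito
1    14  Lagos
drop duplicate city (keep=first):
   wind   city
3   108  Quito
4   100  Lagos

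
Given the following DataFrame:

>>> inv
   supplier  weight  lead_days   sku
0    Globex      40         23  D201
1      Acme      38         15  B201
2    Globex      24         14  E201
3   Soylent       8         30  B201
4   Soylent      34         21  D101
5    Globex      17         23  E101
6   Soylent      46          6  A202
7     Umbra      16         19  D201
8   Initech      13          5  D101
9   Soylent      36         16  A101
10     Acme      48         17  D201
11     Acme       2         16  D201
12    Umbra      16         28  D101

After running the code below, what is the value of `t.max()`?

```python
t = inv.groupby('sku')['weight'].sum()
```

106

group by sku, sum of weight:
sku
A101     36
A202     46
B201     46
D101     63
D201    106
E101     17
E201     24
Name: weight, dtype: int64
So max() = 106.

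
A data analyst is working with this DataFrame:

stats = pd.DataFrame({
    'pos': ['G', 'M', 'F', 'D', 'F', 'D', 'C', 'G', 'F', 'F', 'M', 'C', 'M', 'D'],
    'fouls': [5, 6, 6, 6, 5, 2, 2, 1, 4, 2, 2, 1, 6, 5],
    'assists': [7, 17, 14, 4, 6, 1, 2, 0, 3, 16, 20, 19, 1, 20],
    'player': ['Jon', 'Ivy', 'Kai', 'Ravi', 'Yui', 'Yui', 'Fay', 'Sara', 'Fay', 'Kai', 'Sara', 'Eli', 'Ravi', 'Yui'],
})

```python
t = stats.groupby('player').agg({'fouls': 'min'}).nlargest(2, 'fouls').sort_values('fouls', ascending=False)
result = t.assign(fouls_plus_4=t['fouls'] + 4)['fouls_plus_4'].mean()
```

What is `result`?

10.0

group by player, min of fouls:
        fouls
player       
Eli         1
Fay         2
Ivy         6
Jon         5
Kai         2
Ravi        6
Sara        1
Yui         2
take 2 rows with largest fouls:
        fouls
player       
Ivy         6
Ravi        6
sort by fouls descending:
        fouls
player       
Ivy         6
Ravi        6
add column fouls_plus_4 = t['fouls'] + 4:
        fouls  fouls_plus_4
player                     
Ivy         6            10
Ravi        6            10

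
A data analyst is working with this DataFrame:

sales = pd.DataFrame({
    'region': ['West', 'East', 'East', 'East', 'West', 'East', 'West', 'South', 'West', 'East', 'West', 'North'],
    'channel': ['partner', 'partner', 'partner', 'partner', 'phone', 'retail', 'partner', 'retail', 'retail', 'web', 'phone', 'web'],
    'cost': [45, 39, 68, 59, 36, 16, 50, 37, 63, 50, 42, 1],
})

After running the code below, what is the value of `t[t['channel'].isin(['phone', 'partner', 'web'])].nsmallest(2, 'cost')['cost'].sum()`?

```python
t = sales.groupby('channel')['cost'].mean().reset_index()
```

group by channel, mean of cost:
channel
partner    52.200000
phone      39.000000
retail     38.666667
web        25.500000
Name: cost, dtype: float64
reset_index():
   channel       cost
0  partner  52.200000
1    phone  39.000000
2   retail  38.666667
3      web  25.500000
filter rows where channel in ['phone', 'partner', 'web']:
   channel  cost
0  partner  52.2
1    phone  39.0
3      web  25.5
take 2 rows with smallest cost:
  channel  cost
3     web  25.5
1   phone  39.0

64.5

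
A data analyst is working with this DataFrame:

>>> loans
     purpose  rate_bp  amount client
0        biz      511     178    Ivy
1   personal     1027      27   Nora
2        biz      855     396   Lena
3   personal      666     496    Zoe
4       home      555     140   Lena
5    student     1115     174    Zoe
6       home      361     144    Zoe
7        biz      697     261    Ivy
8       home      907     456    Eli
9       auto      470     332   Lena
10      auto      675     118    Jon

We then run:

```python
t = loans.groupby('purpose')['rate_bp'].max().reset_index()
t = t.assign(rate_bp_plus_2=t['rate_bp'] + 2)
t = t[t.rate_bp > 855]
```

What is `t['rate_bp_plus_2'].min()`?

909

group by purpose, max of rate_bp:
purpose
auto         675
biz          855
home         907
personal    1027
student     1115
Name: rate_bp, dtype: int64
reset_index():
    purpose  rate_bp
0      auto      675
1       biz      855
2      home      907
3  personal     1027
4   student     1115
add column rate_bp_plus_2 = t['rate_bp'] + 2:
    purpose  rate_bp  rate_bp_plus_2
0      auto      675             677
1       biz      855             857
2      home      907             909
3  personal     1027            1029
4   student     1115            1117
filter rows where rate_bp > 855:
    purpose  rate_bp  rate_bp_plus_2
2      home      907             909
3  personal     1027            1029
4   student     1115            1117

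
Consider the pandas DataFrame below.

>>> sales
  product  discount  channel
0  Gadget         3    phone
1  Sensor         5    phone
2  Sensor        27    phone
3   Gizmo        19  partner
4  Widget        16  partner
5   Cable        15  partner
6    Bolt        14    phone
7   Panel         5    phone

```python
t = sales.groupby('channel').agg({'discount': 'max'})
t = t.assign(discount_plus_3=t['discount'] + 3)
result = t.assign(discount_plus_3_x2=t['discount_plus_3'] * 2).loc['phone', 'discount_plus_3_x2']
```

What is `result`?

group by channel, max of discount:
         discount
channel          
partner        19
phone          27
add column discount_plus_3 = t['discount'] + 3:
         discount  discount_plus_3
channel                           
partner        19               22
phone          27               30
add column discount_plus_3_x2 = t['discount_plus_3'] * 2:
         discount  discount_plus_3  discount_plus_3_x2
channel                                               
partner        19               22                  44
phone          27               30                  60

60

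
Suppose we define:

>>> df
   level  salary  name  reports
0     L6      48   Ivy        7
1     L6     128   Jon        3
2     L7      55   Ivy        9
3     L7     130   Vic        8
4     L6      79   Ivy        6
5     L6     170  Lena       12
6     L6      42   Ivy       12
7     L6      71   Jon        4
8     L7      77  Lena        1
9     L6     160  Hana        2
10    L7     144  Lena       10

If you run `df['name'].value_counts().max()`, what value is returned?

4

value_counts of name:
name
Ivy     4
Lena    3
Jon     2
Vic     1
Hana    1
Name: count, dtype: int64
Finally, max of the resulting series = 4.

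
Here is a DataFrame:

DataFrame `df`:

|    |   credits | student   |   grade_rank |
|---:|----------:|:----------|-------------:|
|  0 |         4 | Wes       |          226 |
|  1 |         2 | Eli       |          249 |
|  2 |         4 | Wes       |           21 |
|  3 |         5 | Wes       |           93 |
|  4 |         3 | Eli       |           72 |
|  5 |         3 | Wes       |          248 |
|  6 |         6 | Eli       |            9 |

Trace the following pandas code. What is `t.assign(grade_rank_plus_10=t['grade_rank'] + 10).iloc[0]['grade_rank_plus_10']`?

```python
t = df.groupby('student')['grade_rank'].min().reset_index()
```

group by student, min of grade_rank:
student
Eli     9
Wes    21
Name: grade_rank, dtype: int64
reset_index():
  student  grade_rank
0     Eli           9
1     Wes          21
add column grade_rank_plus_10 = t['grade_rank'] + 10:
  student  grade_rank  grade_rank_plus_10
0     Eli           9                  19
1     Wes          21                  31
Hence 19.

19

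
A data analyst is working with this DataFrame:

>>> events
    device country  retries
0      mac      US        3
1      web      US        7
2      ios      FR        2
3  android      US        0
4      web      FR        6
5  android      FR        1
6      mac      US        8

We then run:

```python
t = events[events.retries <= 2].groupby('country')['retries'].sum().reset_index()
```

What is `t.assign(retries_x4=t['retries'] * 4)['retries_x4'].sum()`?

12

filter rows where retries <= 2:
    device country  retries
2      ios      FR        2
3  android      US        0
5  android      FR        1
group by country, sum of retries:
country
FR    3
US    0
Name: retries, dtype: int64
reset_index():
  country  retries
0      FR        3
1      US        0
add column retries_x4 = t['retries'] * 4:
  country  retries  retries_x4
0      FR        3          12
1      US        0           0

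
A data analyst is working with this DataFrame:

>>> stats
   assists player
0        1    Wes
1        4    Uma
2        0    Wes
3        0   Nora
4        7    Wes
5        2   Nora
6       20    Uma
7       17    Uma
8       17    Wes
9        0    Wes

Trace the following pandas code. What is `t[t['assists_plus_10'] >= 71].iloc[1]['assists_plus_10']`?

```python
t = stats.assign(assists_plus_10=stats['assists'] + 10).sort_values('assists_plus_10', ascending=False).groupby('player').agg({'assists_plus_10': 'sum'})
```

add column assists_plus_10 = stats['assists'] + 10:
   assists player  assists_plus_10
0        1    Wes               11
1        4    Uma               14
2        0    Wes               10
3        0   Nora               10
4        7    Wes               17
5        2   Nora               12
6       20    Uma               30
7       17    Uma               27
8       17    Wes               27
9        0    Wes               10
sort by assists_plus_10 descending:
   assists player  assists_plus_10
6       20    Uma               30
7       17    Uma               27
8       17    Wes               27
4        7    Wes               17
1        4    Uma               14
5        2   Nora               12
0        1    Wes               11
2        0    Wes               10
3        0   Nora               10
9        0    Wes               10
group by player, sum of assists_plus_10:
        assists_plus_10
player                 
Nora                 22
Uma                  71
Wes                  75
filter rows where assists_plus_10 >= 71:
        assists_plus_10
player                 
Uma                  71
Wes                  75

75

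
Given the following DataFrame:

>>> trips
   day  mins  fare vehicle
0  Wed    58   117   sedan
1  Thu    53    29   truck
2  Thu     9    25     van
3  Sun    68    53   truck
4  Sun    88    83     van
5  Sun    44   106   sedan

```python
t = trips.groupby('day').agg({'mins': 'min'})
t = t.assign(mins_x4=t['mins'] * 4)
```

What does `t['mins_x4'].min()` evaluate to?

group by day, min of mins:
     mins
day      
Sun    44
Thu     9
Wed    58
add column mins_x4 = t['mins'] * 4:
     mins  mins_x4
day               
Sun    44      176
Thu     9       36
Wed    58      232
The min of column 'mins_x4' is 36.

36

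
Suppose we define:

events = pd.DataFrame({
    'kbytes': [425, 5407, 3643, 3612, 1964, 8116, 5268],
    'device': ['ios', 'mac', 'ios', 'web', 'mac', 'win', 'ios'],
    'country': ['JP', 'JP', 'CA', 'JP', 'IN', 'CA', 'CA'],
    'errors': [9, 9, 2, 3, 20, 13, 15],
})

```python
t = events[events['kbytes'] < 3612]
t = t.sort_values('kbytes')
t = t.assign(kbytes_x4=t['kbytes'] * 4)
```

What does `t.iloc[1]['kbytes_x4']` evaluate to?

filter rows where kbytes < 3612:
   kbytes device country  errors
0     425    ios      JP       9
4    1964    mac      IN      20
sort by kbytes:
   kbytes device country  errors
0     425    ios      JP       9
4    1964    mac      IN      20
add column kbytes_x4 = t['kbytes'] * 4:
   kbytes device country  errors  kbytes_x4
0     425    ios      JP       9       1700
4    1964    mac      IN      20       7856

7856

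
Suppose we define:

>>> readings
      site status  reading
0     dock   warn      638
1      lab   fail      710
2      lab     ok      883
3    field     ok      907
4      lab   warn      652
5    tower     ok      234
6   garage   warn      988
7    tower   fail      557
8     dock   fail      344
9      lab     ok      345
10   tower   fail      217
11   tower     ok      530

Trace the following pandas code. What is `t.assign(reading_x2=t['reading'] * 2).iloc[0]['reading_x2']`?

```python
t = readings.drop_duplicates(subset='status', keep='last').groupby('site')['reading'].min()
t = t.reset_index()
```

1976

drop duplicate status (keep=last):
      site status  reading
6   garage   warn      988
10   tower   fail      217
11   tower     ok      530
group by site, min of reading:
site
garage    988
tower     217
Name: reading, dtype: int64
reset_index():
     site  reading
0  garage      988
1   tower      217
add column reading_x2 = t['reading'] * 2:
     site  reading  reading_x2
0  garage      988        1976
1   tower      217         434
So iloc[0]['reading_x2'] = 1976.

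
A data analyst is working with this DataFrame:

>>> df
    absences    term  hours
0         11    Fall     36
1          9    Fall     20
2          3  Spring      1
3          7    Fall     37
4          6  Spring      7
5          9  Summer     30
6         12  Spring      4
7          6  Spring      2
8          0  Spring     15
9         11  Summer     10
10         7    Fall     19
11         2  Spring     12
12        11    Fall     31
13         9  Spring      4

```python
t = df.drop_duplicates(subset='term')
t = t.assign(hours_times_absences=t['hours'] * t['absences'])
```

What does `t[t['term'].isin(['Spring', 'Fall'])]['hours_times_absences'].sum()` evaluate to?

drop duplicate term (keep=first):
   absences    term  hours
0        11    Fall     36
2         3  Spring      1
5         9  Summer     30
add column hours_times_absences = t['hours'] * t['absences']:
   absences    term  hours  hours_times_absences
0        11    Fall     36                   396
2         3  Spring      1                     3
5         9  Summer     30                   270
filter rows where term in ['Spring', 'Fall']:
   absences    term  hours  hours_times_absences
0        11    Fall     36                   396
2         3  Spring      1                     3
Taking the sum of column 'hours_times_absences' gives 399.

399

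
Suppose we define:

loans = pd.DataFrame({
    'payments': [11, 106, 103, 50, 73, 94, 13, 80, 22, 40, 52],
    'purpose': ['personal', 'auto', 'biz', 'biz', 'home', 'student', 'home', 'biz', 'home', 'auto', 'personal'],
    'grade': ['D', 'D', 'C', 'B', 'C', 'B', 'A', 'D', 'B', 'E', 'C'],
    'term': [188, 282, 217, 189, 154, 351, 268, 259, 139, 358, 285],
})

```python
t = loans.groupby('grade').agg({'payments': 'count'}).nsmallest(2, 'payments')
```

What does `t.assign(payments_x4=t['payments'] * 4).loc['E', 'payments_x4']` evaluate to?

4

group by grade, count of payments:
       payments
grade          
A             1
B             3
C             3
D             3
E             1
take 2 rows with smallest payments:
       payments
grade          
A             1
E             1
add column payments_x4 = t['payments'] * 4:
       payments  payments_x4
grade                       
A             1            4
E             1            4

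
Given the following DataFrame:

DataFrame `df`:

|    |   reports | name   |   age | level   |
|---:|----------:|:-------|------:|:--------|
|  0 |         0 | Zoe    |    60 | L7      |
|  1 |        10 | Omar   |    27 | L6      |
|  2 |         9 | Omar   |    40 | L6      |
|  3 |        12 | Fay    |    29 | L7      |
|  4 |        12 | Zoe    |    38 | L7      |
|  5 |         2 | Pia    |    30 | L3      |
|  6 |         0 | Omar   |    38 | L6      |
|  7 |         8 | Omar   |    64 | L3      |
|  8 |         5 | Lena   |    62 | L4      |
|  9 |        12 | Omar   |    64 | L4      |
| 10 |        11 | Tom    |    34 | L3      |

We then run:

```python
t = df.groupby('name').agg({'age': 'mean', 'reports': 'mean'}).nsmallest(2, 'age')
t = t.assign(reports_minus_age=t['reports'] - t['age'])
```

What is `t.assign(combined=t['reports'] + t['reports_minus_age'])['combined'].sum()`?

-31.0

group by name: mean(age), mean(reports):
       age  reports
name               
Fay   29.0     12.0
Lena  62.0      5.0
Omar  46.6      7.8
Pia   30.0      2.0
Tom   34.0     11.0
Zoe   49.0      6.0
take 2 rows with smallest age:
       age  reports
name               
Fay   29.0     12.0
Pia   30.0      2.0
add column reports_minus_age = t['reports'] - t['age']:
       age  reports  reports_minus_age
name                                  
Fay   29.0     12.0              -17.0
Pia   30.0      2.0              -28.0
add column combined = t['reports'] + t['reports_minus_age']:
       age  reports  reports_minus_age  combined
name                                            
Fay   29.0     12.0              -17.0      -5.0
Pia   30.0      2.0              -28.0     -26.0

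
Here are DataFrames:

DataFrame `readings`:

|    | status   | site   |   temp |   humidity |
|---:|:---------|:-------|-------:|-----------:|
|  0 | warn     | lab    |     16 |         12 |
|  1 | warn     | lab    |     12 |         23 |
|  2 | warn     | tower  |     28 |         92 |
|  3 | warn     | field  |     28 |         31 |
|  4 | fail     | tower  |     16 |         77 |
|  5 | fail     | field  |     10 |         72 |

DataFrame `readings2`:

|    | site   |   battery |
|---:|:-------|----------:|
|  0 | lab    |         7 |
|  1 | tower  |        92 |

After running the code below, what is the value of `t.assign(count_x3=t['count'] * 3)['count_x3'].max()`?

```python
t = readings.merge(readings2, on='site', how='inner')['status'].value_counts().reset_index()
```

merge on 'site' (how='inner') → 4 rows:
  status   site  temp  humidity  battery
0   warn    lab    16        12        7
1   warn    lab    12        23        7
2   warn  tower    28        92       92
3   fail  tower    16        77       92
value_counts of status:
status
warn    3
fail    1
Name: count, dtype: int64
reset_index():
  status  count
0   warn      3
1   fail      1
add column count_x3 = t['count'] * 3:
  status  count  count_x3
0   warn      3         9
1   fail      1         3
Reading off the max of column 'count_x3', we get 9.

9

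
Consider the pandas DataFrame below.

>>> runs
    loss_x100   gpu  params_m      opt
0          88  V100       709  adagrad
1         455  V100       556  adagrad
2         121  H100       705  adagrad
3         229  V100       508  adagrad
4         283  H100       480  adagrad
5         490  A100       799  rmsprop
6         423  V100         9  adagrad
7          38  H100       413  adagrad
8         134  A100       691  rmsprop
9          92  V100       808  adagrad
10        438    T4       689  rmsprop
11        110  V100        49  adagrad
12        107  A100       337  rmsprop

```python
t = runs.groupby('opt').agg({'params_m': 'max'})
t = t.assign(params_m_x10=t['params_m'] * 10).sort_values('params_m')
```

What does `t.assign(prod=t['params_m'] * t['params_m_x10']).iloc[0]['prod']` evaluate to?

6384010

group by opt, max of params_m:
         params_m
opt              
adagrad       808
rmsprop       799
add column params_m_x10 = t['params_m'] * 10:
         params_m  params_m_x10
opt                            
adagrad       808          8080
rmsprop       799          7990
sort by params_m:
         params_m  params_m_x10
opt                            
rmsprop       799          7990
adagrad       808          8080
add column prod = t['params_m'] * t['params_m_x10']:
         params_m  params_m_x10     prod
opt                                     
rmsprop       799          7990  6384010
adagrad       808          8080  6528640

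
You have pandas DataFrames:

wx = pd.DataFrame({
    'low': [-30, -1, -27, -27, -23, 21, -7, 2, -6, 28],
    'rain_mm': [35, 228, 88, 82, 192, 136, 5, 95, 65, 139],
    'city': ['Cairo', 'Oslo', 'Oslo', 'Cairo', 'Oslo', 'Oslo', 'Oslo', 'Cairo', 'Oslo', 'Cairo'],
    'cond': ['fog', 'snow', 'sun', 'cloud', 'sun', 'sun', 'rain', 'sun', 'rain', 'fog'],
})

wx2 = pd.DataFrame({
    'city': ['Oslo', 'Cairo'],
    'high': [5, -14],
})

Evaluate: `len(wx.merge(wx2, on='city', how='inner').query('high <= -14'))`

4

merge on 'city' (how='inner') → 10 rows:
   low  rain_mm   city   cond  high
0  -30       35  Cairo    fog   -14
1   -1      228   Oslo   snow     5
2  -27       88   Oslo    sun     5
3  -27       82  Cairo  cloud   -14
4  -23      192   Oslo    sun     5
5   21      136   Oslo    sun     5
6   -7        5   Oslo   rain     5
7    2       95  Cairo    sun   -14
8   -6       65   Oslo   rain     5
9   28      139  Cairo    fog   -14
filter rows where high <= -14:
   low  rain_mm   city   cond  high
0  -30       35  Cairo    fog   -14
3  -27       82  Cairo  cloud   -14
7    2       95  Cairo    sun   -14
9   28      139  Cairo    fog   -14
number of rows → 4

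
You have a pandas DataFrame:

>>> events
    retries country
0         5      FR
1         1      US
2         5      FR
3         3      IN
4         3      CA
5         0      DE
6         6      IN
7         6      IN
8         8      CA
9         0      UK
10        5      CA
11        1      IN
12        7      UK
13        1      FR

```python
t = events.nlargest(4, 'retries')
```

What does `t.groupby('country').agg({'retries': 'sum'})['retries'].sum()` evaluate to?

take 4 rows with largest retries:
    retries country
8         8      CA
12        7      UK
6         6      IN
7         6      IN
group by country, sum of retries:
         retries
country         
CA             8
IN            12
UK             7

27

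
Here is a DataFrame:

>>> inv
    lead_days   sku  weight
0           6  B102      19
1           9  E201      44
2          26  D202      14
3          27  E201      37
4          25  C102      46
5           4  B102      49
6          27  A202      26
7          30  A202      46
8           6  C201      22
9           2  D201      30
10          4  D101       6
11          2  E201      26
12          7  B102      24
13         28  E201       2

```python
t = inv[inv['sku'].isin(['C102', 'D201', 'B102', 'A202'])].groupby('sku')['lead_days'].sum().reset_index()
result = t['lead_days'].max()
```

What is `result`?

filter rows where sku in ['C102', 'D201', 'B102', 'A202']:
    lead_days   sku  weight
0           6  B102      19
4          25  C102      46
5           4  B102      49
6          27  A202      26
7          30  A202      46
9           2  D201      30
12          7  B102      24
group by sku, sum of lead_days:
sku
A202    57
B102    17
C102    25
D201     2
Name: lead_days, dtype: int64
reset_index():
    sku  lead_days
0  A202         57
1  B102         17
2  C102         25
3  D201          2
Taking the max of column 'lead_days' gives 57.

57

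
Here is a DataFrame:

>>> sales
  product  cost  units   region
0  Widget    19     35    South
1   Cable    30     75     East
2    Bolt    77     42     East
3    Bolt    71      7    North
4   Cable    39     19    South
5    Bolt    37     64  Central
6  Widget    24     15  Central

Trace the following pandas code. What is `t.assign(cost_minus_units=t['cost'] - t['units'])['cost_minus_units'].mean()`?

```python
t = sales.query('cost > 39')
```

filter rows where cost > 39:
  product  cost  units region
2    Bolt    77     42   East
3    Bolt    71      7  North
add column cost_minus_units = t['cost'] - t['units']:
  product  cost  units region  cost_minus_units
2    Bolt    77     42   East                35
3    Bolt    71      7  North                64
Finally, mean of column 'cost_minus_units' = 49.5.

49.5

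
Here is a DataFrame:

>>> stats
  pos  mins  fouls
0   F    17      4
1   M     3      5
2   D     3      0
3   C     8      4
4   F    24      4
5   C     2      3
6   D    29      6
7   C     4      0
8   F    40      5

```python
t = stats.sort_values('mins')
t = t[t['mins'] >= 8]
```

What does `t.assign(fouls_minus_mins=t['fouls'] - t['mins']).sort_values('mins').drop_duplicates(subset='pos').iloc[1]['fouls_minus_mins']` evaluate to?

sort by mins:
  pos  mins  fouls
5   C     2      3
1   M     3      5
2   D     3      0
7   C     4      0
3   C     8      4
0   F    17      4
4   F    24      4
6   D    29      6
8   F    40      5
filter rows where mins >= 8:
  pos  mins  fouls
3   C     8      4
0   F    17      4
4   F    24      4
6   D    29      6
8   F    40      5
add column fouls_minus_mins = t['fouls'] - t['mins']:
  pos  mins  fouls  fouls_minus_mins
3   C     8      4                -4
0   F    17      4               -13
4   F    24      4               -20
6   D    29      6               -23
8   F    40      5               -35
sort by mins:
  pos  mins  fouls  fouls_minus_mins
3   C     8      4                -4
0   F    17      4               -13
4   F    24      4               -20
6   D    29      6               -23
8   F    40      5               -35
drop duplicate pos (keep=first):
  pos  mins  fouls  fouls_minus_mins
3   C     8      4                -4
0   F    17      4               -13
6   D    29      6               -23
Then the value at position 1, column 'fouls_minus_mins': -13

-13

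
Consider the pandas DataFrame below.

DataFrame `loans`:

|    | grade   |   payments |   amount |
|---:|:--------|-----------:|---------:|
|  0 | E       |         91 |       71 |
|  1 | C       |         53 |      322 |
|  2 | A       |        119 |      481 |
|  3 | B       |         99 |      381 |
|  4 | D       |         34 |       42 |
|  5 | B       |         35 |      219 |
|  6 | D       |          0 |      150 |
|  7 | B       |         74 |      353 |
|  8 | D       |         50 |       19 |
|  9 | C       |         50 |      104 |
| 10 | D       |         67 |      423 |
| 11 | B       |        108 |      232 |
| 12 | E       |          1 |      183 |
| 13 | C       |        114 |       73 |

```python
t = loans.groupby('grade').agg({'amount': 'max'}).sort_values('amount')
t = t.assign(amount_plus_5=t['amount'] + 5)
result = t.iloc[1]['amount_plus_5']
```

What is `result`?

group by grade, max of amount:
       amount
grade        
A         481
B         381
C         322
D         423
E         183
sort by amount:
       amount
grade        
E         183
C         322
B         381
D         423
A         481
add column amount_plus_5 = t['amount'] + 5:
       amount  amount_plus_5
grade                       
E         183            188
C         322            327
B         381            386
D         423            428
A         481            486
Finally, value at position 1, column 'amount_plus_5' = 327.

327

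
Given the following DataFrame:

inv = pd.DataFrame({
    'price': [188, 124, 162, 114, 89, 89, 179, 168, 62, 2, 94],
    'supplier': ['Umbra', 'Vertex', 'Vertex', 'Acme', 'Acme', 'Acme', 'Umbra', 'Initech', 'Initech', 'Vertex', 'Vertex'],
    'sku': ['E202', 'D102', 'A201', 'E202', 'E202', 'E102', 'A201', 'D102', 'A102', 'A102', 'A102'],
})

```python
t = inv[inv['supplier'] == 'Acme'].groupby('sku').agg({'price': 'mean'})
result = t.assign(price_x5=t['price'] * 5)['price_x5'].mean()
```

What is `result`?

476.25

filter rows where supplier == 'Acme':
   price supplier   sku
3    114     Acme  E202
4     89     Acme  E202
5     89     Acme  E102
group by sku, mean of price:
      price
sku        
E102   89.0
E202  101.5
add column price_x5 = t['price'] * 5:
      price  price_x5
sku                  
E102   89.0     445.0
E202  101.5     507.5
So mean() = 476.25.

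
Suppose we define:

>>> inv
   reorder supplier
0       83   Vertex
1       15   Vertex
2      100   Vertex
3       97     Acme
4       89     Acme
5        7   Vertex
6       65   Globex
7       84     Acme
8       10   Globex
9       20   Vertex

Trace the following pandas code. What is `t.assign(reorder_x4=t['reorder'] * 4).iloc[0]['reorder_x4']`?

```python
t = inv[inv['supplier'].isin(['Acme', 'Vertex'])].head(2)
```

332

filter rows where supplier in ['Acme', 'Vertex']:
   reorder supplier
0       83   Vertex
1       15   Vertex
2      100   Vertex
3       97     Acme
4       89     Acme
5        7   Vertex
7       84     Acme
9       20   Vertex
take first 2 rows:
   reorder supplier
0       83   Vertex
1       15   Vertex
add column reorder_x4 = t['reorder'] * 4:
   reorder supplier  reorder_x4
0       83   Vertex         332
1       15   Vertex          60
Finally, value at position 0, column 'reorder_x4' = 332.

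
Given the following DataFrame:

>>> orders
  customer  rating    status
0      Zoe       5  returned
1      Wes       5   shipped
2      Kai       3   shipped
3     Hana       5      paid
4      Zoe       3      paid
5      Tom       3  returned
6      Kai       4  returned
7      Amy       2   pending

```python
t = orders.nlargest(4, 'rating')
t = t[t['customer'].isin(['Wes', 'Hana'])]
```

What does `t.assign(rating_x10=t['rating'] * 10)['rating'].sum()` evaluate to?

10

take 4 rows with largest rating:
  customer  rating    status
0      Zoe       5  returned
1      Wes       5   shipped
3     Hana       5      paid
6      Kai       4  returned
filter rows where customer in ['Wes', 'Hana']:
  customer  rating   status
1      Wes       5  shipped
3     Hana       5     paid
add column rating_x10 = t['rating'] * 10:
  customer  rating   status  rating_x10
1      Wes       5  shipped          50
3     Hana       5     paid          50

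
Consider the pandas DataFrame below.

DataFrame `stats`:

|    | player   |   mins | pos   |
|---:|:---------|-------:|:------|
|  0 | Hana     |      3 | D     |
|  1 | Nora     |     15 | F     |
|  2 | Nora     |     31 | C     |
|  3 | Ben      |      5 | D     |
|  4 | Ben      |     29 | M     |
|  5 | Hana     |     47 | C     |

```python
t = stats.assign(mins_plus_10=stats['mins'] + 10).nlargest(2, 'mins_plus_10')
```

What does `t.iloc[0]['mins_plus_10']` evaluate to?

57

add column mins_plus_10 = stats['mins'] + 10:
  player  mins pos  mins_plus_10
0   Hana     3   D            13
1   Nora    15   F            25
2   Nora    31   C            41
3    Ben     5   D            15
4    Ben    29   M            39
5   Hana    47   C            57
take 2 rows with largest mins_plus_10:
  player  mins pos  mins_plus_10
5   Hana    47   C            57
2   Nora    31   C            41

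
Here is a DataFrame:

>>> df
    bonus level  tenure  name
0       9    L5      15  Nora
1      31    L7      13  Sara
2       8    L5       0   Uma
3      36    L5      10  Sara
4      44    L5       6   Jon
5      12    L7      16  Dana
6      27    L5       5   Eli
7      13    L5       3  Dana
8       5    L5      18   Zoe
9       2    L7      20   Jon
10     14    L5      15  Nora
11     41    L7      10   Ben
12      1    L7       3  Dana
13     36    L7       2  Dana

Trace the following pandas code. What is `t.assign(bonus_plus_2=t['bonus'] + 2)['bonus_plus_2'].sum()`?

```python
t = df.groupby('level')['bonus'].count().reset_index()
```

group by level, count of bonus:
level
L5    8
L7    6
Name: bonus, dtype: int64
reset_index():
  level  bonus
0    L5      8
1    L7      6
add column bonus_plus_2 = t['bonus'] + 2:
  level  bonus  bonus_plus_2
0    L5      8            10
1    L7      6             8

18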